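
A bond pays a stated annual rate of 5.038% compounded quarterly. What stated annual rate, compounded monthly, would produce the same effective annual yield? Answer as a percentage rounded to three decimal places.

5.017%

EAR = (1 + 0.05038/4)^4 − 1 = 0.051340.
Solve (1 + r/12)^12 = 1.051340: r/12 = 1.051340^(1/12) − 1 = 0.004181, so r = 0.050170 = 5.017%.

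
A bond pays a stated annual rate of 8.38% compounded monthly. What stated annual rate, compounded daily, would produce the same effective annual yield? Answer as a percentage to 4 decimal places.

8.3518%

EAR = (1 + 0.0838/12)^12 − 1 = 0.087095.
Solve (1 + r/365)^365 = 1.087095: r/365 = 1.087095^(1/365) − 1 = 0.000229, so r = 0.083518 = 8.3518%.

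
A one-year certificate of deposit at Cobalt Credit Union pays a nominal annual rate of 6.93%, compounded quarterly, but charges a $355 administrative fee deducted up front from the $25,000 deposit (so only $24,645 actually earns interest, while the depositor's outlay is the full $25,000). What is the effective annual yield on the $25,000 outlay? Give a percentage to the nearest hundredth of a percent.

5.59%

Value after one year: 24,645 × (1 + 0.0693/4)^4 = 24,645 × 1.071122 = $26,397.80.
Effective yield on the $25,000 outlay: 26,397.80 / 25,000 − 1 = 0.055912 = 5.59%.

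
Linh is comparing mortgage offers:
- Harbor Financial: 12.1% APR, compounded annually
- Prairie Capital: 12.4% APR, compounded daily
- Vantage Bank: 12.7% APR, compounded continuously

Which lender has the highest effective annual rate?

Harbor Financial: compounded annually, EAR = 12.100%
Prairie Capital: (1 + 0.124/365)^365 − 1 = 13.199%
Vantage Bank: e^0.127 − 1 = 13.542%
The highest effective annual rate is Vantage Bank at 13.542%.

Vantage Bank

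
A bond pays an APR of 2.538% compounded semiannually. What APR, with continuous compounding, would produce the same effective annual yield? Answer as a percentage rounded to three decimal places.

2.522%

EAR = (1 + 0.02538/2)^2 − 1 = 0.025541.
Equivalent continuous rate: r = ln(1 + 0.025541) = 0.025220 = 2.522%.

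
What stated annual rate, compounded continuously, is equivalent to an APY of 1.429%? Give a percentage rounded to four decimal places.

Continuous: nominal r satisfies e^r − 1 = 0.01429.
r = ln(1 + 0.01429) = ln(1.01429) = 0.014189 = 1.4189%.

1.4189%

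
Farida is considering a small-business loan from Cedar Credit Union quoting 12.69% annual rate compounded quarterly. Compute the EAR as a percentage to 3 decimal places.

13.307%

EAR = (1 + 0.1269/4)^4 − 1.
= 1.133068 − 1 = 13.307%.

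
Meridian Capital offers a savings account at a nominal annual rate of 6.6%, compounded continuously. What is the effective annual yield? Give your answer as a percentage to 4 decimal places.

6.8227%

With continuous compounding, EAR = e^0.066 − 1.
e^0.066 = 1.068227, so EAR = 0.068227 = 6.8227%.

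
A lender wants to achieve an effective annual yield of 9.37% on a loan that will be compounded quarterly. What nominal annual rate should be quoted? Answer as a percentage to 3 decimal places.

(1 + r/4)^4 − 1 = 0.0937, so 1 + r/4 = 1.0937^(1/4).
r/4 = 0.022644, so r = 0.090577 = 9.058%.

9.058%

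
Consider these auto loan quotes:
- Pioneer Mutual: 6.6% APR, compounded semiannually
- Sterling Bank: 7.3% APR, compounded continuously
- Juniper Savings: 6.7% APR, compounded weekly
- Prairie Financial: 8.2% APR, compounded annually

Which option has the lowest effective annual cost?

Pioneer Mutual: (1 + 0.066/2)^2 − 1 = 6.709%
Sterling Bank: e^0.073 − 1 = 7.573%
Juniper Savings: (1 + 0.067/52)^52 − 1 = 6.925%
Prairie Financial: compounded annually, EAR = 8.200%
The lowest effective annual rate is Pioneer Mutual at 6.709%.

Pioneer Mutual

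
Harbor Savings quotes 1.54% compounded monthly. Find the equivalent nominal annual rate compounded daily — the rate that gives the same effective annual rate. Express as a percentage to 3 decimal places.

1.539%

EAR = (1 + 0.0154/12)^12 − 1 = 0.015509.
Solve (1 + r/365)^365 = 1.015509: r/365 = 1.015509^(1/365) − 1 = 0.000042, so r = 0.015390 = 1.539%.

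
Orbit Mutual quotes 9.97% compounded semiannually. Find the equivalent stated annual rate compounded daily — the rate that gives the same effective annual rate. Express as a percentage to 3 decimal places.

9.731%

EAR = (1 + 0.0997/2)^2 − 1 = 0.102185.
Solve (1 + r/365)^365 = 1.102185: r/365 = 1.102185^(1/365) − 1 = 0.000267, so r = 0.097308 = 9.731%.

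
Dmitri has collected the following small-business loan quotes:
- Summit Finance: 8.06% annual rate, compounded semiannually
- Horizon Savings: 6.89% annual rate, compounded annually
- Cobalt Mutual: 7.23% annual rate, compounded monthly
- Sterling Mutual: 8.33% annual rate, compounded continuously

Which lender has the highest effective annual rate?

Summit Finance: (1 + 0.0806/2)^2 − 1 = 8.222%
Horizon Savings: compounded annually, EAR = 6.890%
Cobalt Mutual: (1 + 0.0723/12)^12 − 1 = 7.474%
Sterling Mutual: e^0.0833 − 1 = 8.687%
The highest effective annual rate is Sterling Mutual at 8.687%.

Sterling Mutual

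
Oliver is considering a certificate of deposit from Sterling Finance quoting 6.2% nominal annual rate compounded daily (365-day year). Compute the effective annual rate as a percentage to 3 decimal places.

EAR = (1 + 0.062/365)^365 − 1.
= 1.063957 − 1 = 6.396%.

6.396%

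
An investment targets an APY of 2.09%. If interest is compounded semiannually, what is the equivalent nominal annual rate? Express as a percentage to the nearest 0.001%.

(1 + r/2)^2 − 1 = 0.0209, so 1 + r/2 = 1.0209^(1/2).
r/2 = 0.010396, so r = 0.020792 = 2.079%.

2.079%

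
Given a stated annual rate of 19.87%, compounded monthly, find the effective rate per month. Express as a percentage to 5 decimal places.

1.65583%

With a nominal annual rate compounded monthly, the periodic rate is the nominal rate divided by 12.
i = 0.1987 / 12 = 0.0165583 = 1.65583%.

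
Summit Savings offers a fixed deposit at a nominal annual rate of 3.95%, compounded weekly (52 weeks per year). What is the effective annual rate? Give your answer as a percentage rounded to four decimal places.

4.0275%

EAR = (1 + 0.0395/52)^52 − 1.
= (1 + 0.000760)^52 − 1 = 1.040275 − 1 = 4.0275%.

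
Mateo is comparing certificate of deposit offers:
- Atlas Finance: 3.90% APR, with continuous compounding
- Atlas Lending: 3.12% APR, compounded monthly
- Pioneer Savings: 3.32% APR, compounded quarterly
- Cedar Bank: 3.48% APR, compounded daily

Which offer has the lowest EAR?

Atlas Finance: e^0.0390 − 1 = 3.977%
Atlas Lending: (1 + 0.0312/12)^12 − 1 = 3.165%
Pioneer Savings: (1 + 0.0332/4)^4 − 1 = 3.362%
Cedar Bank: (1 + 0.0348/365)^365 − 1 = 3.541%
The lowest effective annual rate is Atlas Lending at 3.165%.

Atlas Lending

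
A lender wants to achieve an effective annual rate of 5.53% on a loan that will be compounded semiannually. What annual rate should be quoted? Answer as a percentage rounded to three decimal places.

5.456%

(1 + r/2)^2 − 1 = 0.0553, so 1 + r/2 = 1.0553^(1/2).
r/2 = 0.027278, so r = 0.054556 = 5.456%.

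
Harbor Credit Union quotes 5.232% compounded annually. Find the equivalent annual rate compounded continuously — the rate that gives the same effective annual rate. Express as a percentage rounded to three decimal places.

5.100%

Compounded annually, EAR = nominal = 0.052320.
Equivalent continuous rate: r = ln(1 + 0.052320) = 0.050997 = 5.100%.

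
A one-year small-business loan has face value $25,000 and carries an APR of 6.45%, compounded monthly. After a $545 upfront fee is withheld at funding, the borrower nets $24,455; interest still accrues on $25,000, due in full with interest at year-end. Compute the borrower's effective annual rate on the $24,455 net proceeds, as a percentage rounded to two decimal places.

Amount owed after one year: 25,000 × (1 + 0.0645/12)^12 = 25,000 × 1.066441 = $26,661.03.
Effective rate on net proceeds: 26,661.03 / 24,455 − 1 = 0.090208 = 9.02%.

9.02%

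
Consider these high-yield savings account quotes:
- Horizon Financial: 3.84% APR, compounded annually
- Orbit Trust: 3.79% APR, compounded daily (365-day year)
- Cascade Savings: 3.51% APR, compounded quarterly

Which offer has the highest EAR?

Horizon Financial: compounded annually, EAR = 3.840%
Orbit Trust: (1 + 0.0379/365)^365 − 1 = 3.863%
Cascade Savings: (1 + 0.0351/4)^4 − 1 = 3.556%
The highest effective annual rate is Orbit Trust at 3.863%.

Orbit Trust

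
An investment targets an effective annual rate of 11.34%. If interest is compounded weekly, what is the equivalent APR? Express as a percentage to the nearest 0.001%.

(1 + r/52)^52 − 1 = 0.1134, so 1 + r/52 = 1.1134^(1/52).
r/52 = 0.002068, so r = 0.107529 = 10.753%.

10.753%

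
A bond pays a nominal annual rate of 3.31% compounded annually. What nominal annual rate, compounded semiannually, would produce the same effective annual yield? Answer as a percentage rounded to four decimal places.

3.2831%

Compounded annually, EAR = nominal = 0.033100.
Solve (1 + r/2)^2 = 1.033100: r/2 = 1.033100^(1/2) − 1 = 0.016415, so r = 0.032831 = 3.2831%.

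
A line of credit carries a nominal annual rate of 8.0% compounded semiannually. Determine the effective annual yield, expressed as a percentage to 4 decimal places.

8.1600%

EAR = (1 + 0.080/2)^2 − 1.
= 1.081600 − 1 = 8.1600%.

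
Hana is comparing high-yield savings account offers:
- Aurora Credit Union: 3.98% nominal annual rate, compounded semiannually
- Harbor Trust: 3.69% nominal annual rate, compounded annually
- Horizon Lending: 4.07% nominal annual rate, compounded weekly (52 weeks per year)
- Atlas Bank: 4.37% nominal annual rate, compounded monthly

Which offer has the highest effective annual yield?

Atlas Bank

Aurora Credit Union: (1 + 0.0398/2)^2 − 1 = 4.020%
Harbor Trust: compounded annually, EAR = 3.690%
Horizon Lending: (1 + 0.0407/52)^52 − 1 = 4.152%
Atlas Bank: (1 + 0.0437/12)^12 − 1 = 4.459%
The highest effective annual rate is Atlas Bank at 4.459%.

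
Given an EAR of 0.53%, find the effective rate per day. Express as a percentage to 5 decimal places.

The per-day rate i satisfies (1 + i)^365 = 1 + 0.0053.
i = 1.0053^(1/365) − 1 = 0.0000145 = 0.00145%.

0.00145%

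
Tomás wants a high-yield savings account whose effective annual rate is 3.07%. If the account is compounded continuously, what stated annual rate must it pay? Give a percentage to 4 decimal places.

Continuous: nominal r satisfies e^r − 1 = 0.0307.
r = ln(1 + 0.0307) = ln(1.0307) = 0.030238 = 3.0238%.

3.0238%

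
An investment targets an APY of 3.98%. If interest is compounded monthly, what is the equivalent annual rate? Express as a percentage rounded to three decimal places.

3.909%

(1 + r/12)^12 − 1 = 0.0398, so 1 + r/12 = 1.0398^(1/12).
r/12 = 0.003258, so r = 0.039092 = 3.909%.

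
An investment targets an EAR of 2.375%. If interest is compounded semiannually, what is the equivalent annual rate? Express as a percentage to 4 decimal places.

2.3611%

(1 + r/2)^2 − 1 = 0.02375, so 1 + r/2 = 1.02375^(1/2).
r/2 = 0.011805, so r = 0.023611 = 2.3611%.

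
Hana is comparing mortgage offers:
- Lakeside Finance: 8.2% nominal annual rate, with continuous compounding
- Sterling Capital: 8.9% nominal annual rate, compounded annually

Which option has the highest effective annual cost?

Sterling Capital

Lakeside Finance: e^0.082 − 1 = 8.546%
Sterling Capital: compounded annually, EAR = 8.900%
The highest effective annual rate is Sterling Capital at 8.900%.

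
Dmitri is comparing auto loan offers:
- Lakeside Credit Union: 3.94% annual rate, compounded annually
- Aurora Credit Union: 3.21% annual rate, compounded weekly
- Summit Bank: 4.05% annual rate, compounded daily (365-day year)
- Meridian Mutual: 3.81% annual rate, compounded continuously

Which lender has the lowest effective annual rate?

Aurora Credit Union

Lakeside Credit Union: compounded annually, EAR = 3.940%
Aurora Credit Union: (1 + 0.0321/52)^52 − 1 = 3.261%
Summit Bank: (1 + 0.0405/365)^365 − 1 = 4.133%
Meridian Mutual: e^0.0381 − 1 = 3.884%
The lowest effective annual rate is Aurora Credit Union at 3.261%.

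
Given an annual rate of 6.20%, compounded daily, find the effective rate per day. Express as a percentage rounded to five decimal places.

With a nominal annual rate compounded daily, the periodic rate is the nominal rate divided by 365.
i = 0.0620 / 365 = 0.0001699 = 0.01699%.

0.01699%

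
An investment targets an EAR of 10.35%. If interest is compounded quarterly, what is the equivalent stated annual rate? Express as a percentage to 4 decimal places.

(1 + r/4)^4 − 1 = 0.1035, so 1 + r/4 = 1.1035^(1/4).
r/4 = 0.024927, so r = 0.099709 = 9.9709%.

9.9709%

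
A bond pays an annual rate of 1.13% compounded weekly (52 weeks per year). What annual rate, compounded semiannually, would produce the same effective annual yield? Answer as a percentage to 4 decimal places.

EAR = (1 + 0.0113/52)^52 − 1 = 0.011363.
Solve (1 + r/2)^2 = 1.011363: r/2 = 1.011363^(1/2) − 1 = 0.005665, so r = 0.011331 = 1.1331%.

1.1331%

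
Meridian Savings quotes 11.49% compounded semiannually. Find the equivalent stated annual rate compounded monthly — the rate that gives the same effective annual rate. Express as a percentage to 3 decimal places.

11.224%

EAR = (1 + 0.1149/2)^2 − 1 = 0.118201.
Solve (1 + r/12)^12 = 1.118201: r/12 = 1.118201^(1/12) − 1 = 0.009354, so r = 0.112242 = 11.224%.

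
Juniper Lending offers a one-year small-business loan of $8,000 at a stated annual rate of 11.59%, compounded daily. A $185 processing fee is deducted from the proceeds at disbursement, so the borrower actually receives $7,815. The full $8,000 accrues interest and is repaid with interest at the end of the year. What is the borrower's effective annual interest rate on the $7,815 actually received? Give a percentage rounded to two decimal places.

Amount owed after one year: 8,000 × (1 + 0.1159/365)^365 = 8,000 × 1.122863 = $8,982.90.
Effective rate on net proceeds: 8,982.90 / 7,815 − 1 = 0.149444 = 14.94%.

14.94%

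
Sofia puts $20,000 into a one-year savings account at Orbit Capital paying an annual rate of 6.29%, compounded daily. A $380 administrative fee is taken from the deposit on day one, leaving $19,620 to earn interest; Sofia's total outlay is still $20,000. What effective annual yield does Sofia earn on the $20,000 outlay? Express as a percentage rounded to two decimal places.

4.47%

Value after one year: 19,620 × (1 + 0.0629/365)^365 = 19,620 × 1.064915 = $20,893.62.
Effective yield on the $20,000 outlay: 20,893.62 / 20,000 − 1 = 0.044681 = 4.47%.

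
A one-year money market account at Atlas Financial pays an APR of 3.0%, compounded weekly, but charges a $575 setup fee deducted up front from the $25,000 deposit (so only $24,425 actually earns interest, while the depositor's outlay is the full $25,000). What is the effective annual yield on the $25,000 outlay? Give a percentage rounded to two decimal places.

0.67%

Value after one year: 24,425 × (1 + 0.030/52)^52 = 24,425 × 1.030446 = $25,168.63.
Effective yield on the $25,000 outlay: 25,168.63 / 25,000 − 1 = 0.006745 = 0.67%.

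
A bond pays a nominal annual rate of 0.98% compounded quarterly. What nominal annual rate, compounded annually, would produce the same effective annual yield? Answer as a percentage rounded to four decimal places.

EAR = (1 + 0.0098/4)^4 − 1 = 0.009836.
Compounded annually, the equivalent nominal rate is the EAR itself: 0.9836%.

0.9836%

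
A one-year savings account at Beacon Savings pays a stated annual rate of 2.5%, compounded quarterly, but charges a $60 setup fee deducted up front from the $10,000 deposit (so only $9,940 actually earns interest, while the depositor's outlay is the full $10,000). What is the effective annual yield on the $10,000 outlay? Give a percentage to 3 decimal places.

1.908%

Value after one year: 9,940 × (1 + 0.025/4)^4 = 9,940 × 1.025235 = $10,190.84.
Effective yield on the $10,000 outlay: 10,190.84 / 10,000 − 1 = 0.019084 = 1.908%.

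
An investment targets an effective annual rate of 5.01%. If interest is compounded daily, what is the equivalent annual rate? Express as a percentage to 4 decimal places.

(1 + r/365)^365 − 1 = 0.0501, so 1 + r/365 = 1.0501^(1/365).
r/365 = 0.000134, so r = 0.048889 = 4.8889%.

4.8889%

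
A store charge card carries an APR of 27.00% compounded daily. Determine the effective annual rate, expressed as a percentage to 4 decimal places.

EAR = (1 + 0.2700/365)^365 − 1.
= (1 + 0.000740)^365 − 1 = 1.309834 − 1 = 30.9834%.

30.9834%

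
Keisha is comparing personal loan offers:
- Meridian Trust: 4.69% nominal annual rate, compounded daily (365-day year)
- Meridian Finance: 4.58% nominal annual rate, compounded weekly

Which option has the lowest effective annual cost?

Meridian Trust: (1 + 0.0469/365)^365 − 1 = 4.801%
Meridian Finance: (1 + 0.0458/52)^52 − 1 = 4.684%
The lowest effective annual rate is Meridian Finance at 4.684%.

Meridian Finance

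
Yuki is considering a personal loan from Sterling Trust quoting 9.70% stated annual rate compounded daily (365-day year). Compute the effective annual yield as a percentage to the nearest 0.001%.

EAR = (1 + 0.0970/365)^365 − 1.
= (1 + 0.000266)^365 − 1 = 1.101846 − 1 = 10.185%.

10.185%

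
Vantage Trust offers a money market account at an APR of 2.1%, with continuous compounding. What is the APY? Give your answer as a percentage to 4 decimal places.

2.1222%

With continuous compounding, EAR = e^0.021 − 1.
e^0.021 = 1.021222, so EAR = 0.021222 = 2.1222%.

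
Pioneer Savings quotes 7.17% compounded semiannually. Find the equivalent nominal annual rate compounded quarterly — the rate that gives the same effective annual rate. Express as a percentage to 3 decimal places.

EAR = (1 + 0.0717/2)^2 − 1 = 0.072985.
Solve (1 + r/4)^4 = 1.072985: r/4 = 1.072985^(1/4) − 1 = 0.017767, so r = 0.071069 = 7.107%.

7.107%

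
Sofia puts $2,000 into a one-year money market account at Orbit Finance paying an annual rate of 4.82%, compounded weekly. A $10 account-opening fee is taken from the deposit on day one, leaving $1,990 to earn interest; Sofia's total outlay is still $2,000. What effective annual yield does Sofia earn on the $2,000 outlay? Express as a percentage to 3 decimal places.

Value after one year: 1,990 × (1 + 0.0482/52)^52 = 1,990 × 1.049357 = $2,088.22.
Effective yield on the $2,000 outlay: 2,088.22 / 2,000 − 1 = 0.044110 = 4.411%.

4.411%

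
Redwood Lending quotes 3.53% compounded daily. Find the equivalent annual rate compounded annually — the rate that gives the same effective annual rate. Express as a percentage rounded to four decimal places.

EAR = (1 + 0.0353/365)^365 − 1 = 0.035929.
Compounded annually, the equivalent nominal rate is the EAR itself: 3.5929%.

3.5929%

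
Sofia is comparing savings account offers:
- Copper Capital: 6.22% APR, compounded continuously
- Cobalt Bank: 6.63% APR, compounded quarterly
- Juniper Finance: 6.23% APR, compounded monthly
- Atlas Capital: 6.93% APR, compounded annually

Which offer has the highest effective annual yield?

Atlas Capital

Copper Capital: e^0.0622 − 1 = 6.418%
Cobalt Bank: (1 + 0.0663/4)^4 − 1 = 6.797%
Juniper Finance: (1 + 0.0623/12)^12 − 1 = 6.411%
Atlas Capital: compounded annually, EAR = 6.930%
The highest effective annual rate is Atlas Capital at 6.930%.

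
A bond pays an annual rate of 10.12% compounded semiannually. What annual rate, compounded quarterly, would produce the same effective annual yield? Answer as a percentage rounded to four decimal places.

9.9951%

EAR = (1 + 0.1012/2)^2 − 1 = 0.103760.
Solve (1 + r/4)^4 = 1.103760: r/4 = 1.103760^(1/4) − 1 = 0.024988, so r = 0.099951 = 9.9951%.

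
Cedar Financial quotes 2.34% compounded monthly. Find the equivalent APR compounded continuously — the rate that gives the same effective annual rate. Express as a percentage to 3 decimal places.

EAR = (1 + 0.0234/12)^12 − 1 = 0.023653.
Equivalent continuous rate: r = ln(1 + 0.023653) = 0.023377 = 2.338%.

2.338%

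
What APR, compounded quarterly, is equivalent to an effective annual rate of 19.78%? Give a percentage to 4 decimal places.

18.4620%

(1 + r/4)^4 − 1 = 0.1978, so 1 + r/4 = 1.1978^(1/4).
r/4 = 0.046155, so r = 0.184620 = 18.4620%.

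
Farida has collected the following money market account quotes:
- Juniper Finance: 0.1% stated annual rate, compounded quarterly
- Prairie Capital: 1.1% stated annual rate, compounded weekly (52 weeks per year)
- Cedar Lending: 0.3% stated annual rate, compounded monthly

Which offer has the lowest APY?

Juniper Finance: (1 + 0.001/4)^4 − 1 = 0.100%
Prairie Capital: (1 + 0.011/52)^52 − 1 = 1.106%
Cedar Lending: (1 + 0.003/12)^12 − 1 = 0.300%
The lowest effective annual rate is Juniper Finance at 0.100%.

Juniper Finance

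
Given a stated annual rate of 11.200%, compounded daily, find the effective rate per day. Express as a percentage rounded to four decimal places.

0.0307%

With a nominal annual rate compounded daily, the periodic rate is the nominal rate divided by 365.
i = 0.11200 / 365 = 0.0003068 = 0.0307%.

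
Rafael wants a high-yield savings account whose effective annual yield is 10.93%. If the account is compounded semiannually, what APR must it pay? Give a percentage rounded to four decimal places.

10.6466%

(1 + r/2)^2 − 1 = 0.1093, so 1 + r/2 = 1.1093^(1/2).
r/2 = 0.053233, so r = 0.106466 = 10.6466%.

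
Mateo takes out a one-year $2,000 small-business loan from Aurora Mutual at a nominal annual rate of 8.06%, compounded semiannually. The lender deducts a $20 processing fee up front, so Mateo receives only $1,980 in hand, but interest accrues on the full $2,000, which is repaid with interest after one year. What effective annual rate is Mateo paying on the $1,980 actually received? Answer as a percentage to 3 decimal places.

Amount owed after one year: 2,000 × (1 + 0.0806/2)^2 = 2,000 × 1.082224 = $2,164.45.
Effective rate on net proceeds: 2,164.45 / 1,980 − 1 = 0.093156 = 9.316%.

9.316%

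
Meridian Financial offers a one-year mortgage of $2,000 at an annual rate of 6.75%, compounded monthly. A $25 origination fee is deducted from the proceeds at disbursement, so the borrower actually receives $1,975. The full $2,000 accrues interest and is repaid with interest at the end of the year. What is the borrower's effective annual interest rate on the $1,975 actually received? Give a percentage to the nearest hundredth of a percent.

Amount owed after one year: 2,000 × (1 + 0.0675/12)^12 = 2,000 × 1.069628 = $2,139.26.
Effective rate on net proceeds: 2,139.26 / 1,975 − 1 = 0.083168 = 8.32%.

8.32%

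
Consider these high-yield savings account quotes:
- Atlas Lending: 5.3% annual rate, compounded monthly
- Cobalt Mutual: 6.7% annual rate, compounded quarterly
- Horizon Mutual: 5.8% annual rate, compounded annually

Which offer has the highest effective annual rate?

Atlas Lending: (1 + 0.053/12)^12 − 1 = 5.431%
Cobalt Mutual: (1 + 0.067/4)^4 − 1 = 6.870%
Horizon Mutual: compounded annually, EAR = 5.800%
The highest effective annual rate is Cobalt Mutual at 6.870%.

Cobalt Mutual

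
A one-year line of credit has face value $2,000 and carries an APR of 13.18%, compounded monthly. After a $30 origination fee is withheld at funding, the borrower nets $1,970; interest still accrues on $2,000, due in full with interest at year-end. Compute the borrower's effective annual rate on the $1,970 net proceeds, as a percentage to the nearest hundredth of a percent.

Amount owed after one year: 2,000 × (1 + 0.1318/12)^12 = 2,000 × 1.140061 = $2,280.12.
Effective rate on net proceeds: 2,280.12 / 1,970 − 1 = 0.157422 = 15.74%.

15.74%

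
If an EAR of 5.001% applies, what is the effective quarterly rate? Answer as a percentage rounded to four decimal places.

1.2275%

The per-quarter rate i satisfies (1 + i)^4 = 1 + 0.05001.
i = 1.05001^(1/4) − 1 = 0.0122746 = 1.2275%.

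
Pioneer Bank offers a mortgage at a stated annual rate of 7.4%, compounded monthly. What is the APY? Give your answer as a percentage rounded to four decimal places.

7.6562%

EAR = (1 + 0.074/12)^12 − 1.
= (1 + 0.006167)^12 − 1 = 1.076562 − 1 = 7.6562%.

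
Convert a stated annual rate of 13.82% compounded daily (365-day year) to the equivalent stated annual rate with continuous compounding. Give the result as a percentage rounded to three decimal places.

13.817%

EAR = (1 + 0.1382/365)^365 − 1 = 0.148175.
Equivalent continuous rate: r = ln(1 + 0.148175) = 0.138174 = 13.817%.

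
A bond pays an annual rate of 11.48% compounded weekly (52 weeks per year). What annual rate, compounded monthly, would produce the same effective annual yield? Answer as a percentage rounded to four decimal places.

EAR = (1 + 0.1148/52)^52 − 1 = 0.121507.
Solve (1 + r/12)^12 = 1.121507: r/12 = 1.121507^(1/12) − 1 = 0.009602, so r = 0.115223 = 11.5223%.

11.5223%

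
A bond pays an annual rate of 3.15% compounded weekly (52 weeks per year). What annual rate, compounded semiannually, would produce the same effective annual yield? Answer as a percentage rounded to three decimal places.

3.174%

EAR = (1 + 0.0315/52)^52 − 1 = 0.031992.
Solve (1 + r/2)^2 = 1.031992: r/2 = 1.031992^(1/2) − 1 = 0.015870, so r = 0.031740 = 3.174%.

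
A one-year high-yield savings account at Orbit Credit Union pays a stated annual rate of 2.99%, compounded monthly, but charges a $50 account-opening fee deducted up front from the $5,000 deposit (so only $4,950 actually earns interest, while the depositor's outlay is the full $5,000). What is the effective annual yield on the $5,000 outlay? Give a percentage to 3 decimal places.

2.001%

Value after one year: 4,950 × (1 + 0.0299/12)^12 = 4,950 × 1.030313 = $5,100.05.
Effective yield on the $5,000 outlay: 5,100.05 / 5,000 − 1 = 0.020010 = 2.001%.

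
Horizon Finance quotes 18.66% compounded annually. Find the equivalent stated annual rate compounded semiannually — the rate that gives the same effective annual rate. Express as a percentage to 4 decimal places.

17.8623%

Compounded annually, EAR = nominal = 0.186600.
Solve (1 + r/2)^2 = 1.186600: r/2 = 1.186600^(1/2) − 1 = 0.089312, so r = 0.178623 = 17.8623%.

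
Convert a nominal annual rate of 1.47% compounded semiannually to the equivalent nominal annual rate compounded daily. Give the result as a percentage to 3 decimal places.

1.465%

EAR = (1 + 0.0147/2)^2 − 1 = 0.014754.
Solve (1 + r/365)^365 = 1.014754: r/365 = 1.014754^(1/365) − 1 = 0.000040, so r = 0.014647 = 1.465%.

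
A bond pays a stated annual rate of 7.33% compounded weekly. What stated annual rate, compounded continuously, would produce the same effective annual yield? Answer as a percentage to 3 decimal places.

EAR = (1 + 0.0733/52)^52 − 1 = 0.075998.
Equivalent continuous rate: r = ln(1 + 0.075998) = 0.073248 = 7.325%.

7.325%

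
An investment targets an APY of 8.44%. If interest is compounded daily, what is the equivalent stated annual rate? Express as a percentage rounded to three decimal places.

8.104%

(1 + r/365)^365 − 1 = 0.0844, so 1 + r/365 = 1.0844^(1/365).
r/365 = 0.000222, so r = 0.081036 = 8.104%.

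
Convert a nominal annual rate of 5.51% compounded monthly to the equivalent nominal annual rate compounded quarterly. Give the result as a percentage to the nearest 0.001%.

5.535%

EAR = (1 + 0.0551/12)^12 − 1 = 0.056513.
Solve (1 + r/4)^4 = 1.056513: r/4 = 1.056513^(1/4) − 1 = 0.013838, so r = 0.055353 = 5.535%.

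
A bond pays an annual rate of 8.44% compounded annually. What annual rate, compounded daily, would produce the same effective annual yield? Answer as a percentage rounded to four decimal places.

8.1036%

Compounded annually, EAR = nominal = 0.084400.
Solve (1 + r/365)^365 = 1.084400: r/365 = 1.084400^(1/365) − 1 = 0.000222, so r = 0.081036 = 8.1036%.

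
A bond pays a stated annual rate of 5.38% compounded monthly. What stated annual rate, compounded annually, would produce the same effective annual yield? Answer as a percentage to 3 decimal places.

EAR = (1 + 0.0538/12)^12 − 1 = 0.055147.
Compounded annually, the equivalent nominal rate is the EAR itself: 5.515%.

5.515%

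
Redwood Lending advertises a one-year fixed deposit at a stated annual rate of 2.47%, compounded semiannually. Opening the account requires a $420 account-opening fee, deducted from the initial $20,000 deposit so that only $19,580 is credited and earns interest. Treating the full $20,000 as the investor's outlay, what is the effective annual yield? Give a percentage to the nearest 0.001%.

0.333%

Value after one year: 19,580 × (1 + 0.0247/2)^2 = 19,580 × 1.024853 = $20,066.61.
Effective yield on the $20,000 outlay: 20,066.61 / 20,000 − 1 = 0.003331 = 0.333%.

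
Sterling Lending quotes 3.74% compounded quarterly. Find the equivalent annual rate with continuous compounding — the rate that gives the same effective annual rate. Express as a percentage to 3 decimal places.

3.723%

EAR = (1 + 0.0374/4)^4 − 1 = 0.037928.
Equivalent continuous rate: r = ln(1 + 0.037928) = 0.037226 = 3.723%.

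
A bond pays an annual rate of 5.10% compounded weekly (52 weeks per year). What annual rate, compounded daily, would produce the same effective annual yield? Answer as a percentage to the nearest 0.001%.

5.098%

EAR = (1 + 0.0510/52)^52 − 1 = 0.052297.
Solve (1 + r/365)^365 = 1.052297: r/365 = 1.052297^(1/365) − 1 = 0.000140, so r = 0.050979 = 5.098%.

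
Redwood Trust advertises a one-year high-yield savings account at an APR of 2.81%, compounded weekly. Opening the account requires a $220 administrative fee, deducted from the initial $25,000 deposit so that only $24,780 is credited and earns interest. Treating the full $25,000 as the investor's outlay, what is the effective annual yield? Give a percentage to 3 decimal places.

Value after one year: 24,780 × (1 + 0.0281/52)^52 = 24,780 × 1.028491 = $25,486.00.
Effective yield on the $25,000 outlay: 25,486.00 / 25,000 − 1 = 0.019440 = 1.944%.

1.944%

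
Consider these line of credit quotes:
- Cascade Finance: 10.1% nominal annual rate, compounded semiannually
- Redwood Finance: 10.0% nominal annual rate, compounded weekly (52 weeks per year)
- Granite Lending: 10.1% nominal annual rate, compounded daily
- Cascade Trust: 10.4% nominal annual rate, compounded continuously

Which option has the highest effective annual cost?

Cascade Trust

Cascade Finance: (1 + 0.101/2)^2 − 1 = 10.355%
Redwood Finance: (1 + 0.100/52)^52 − 1 = 10.506%
Granite Lending: (1 + 0.101/365)^365 − 1 = 10.626%
Cascade Trust: e^0.104 − 1 = 10.960%
The highest effective annual rate is Cascade Trust at 10.960%.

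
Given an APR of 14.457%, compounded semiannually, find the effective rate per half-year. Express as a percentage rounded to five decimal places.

With a nominal annual rate compounded semiannually, the periodic rate is the nominal rate divided by 2.
i = 0.14457 / 2 = 0.0722850 = 7.22850%.

7.22850%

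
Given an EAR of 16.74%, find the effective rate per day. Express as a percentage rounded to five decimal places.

The per-day rate i satisfies (1 + i)^365 = 1 + 0.1674.
i = 1.1674^(1/365) − 1 = 0.0004241 = 0.04241%.

0.04241%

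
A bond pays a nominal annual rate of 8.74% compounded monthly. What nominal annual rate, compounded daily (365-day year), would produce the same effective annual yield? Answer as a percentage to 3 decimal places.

8.709%

EAR = (1 + 0.0874/12)^12 − 1 = 0.090988.
Solve (1 + r/365)^365 = 1.090988: r/365 = 1.090988^(1/365) − 1 = 0.000239, so r = 0.087094 = 8.709%.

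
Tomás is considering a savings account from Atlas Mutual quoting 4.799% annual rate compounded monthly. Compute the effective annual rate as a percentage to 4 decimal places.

4.9060%

EAR = (1 + 0.04799/12)^12 − 1.
= (1 + 0.003999)^12 − 1 = 1.049060 − 1 = 4.9060%.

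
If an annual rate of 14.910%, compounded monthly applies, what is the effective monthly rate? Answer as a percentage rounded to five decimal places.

1.24250%

With a nominal annual rate compounded monthly, the periodic rate is the nominal rate divided by 12.
i = 0.14910 / 12 = 0.0124250 = 1.24250%.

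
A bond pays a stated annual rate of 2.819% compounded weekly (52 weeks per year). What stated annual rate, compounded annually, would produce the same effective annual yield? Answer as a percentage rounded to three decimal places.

EAR = (1 + 0.02819/52)^52 − 1 = 0.028583.
Compounded annually, the equivalent nominal rate is the EAR itself: 2.858%.

2.858%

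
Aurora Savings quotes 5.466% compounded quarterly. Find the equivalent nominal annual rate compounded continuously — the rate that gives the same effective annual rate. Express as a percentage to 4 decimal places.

5.4290%

EAR = (1 + 0.05466/4)^4 − 1 = 0.055791.
Equivalent continuous rate: r = ln(1 + 0.055791) = 0.054290 = 5.4290%.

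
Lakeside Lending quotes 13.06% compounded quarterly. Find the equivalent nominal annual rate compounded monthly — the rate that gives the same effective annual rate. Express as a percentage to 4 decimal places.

EAR = (1 + 0.1306/4)^4 − 1 = 0.137136.
Solve (1 + r/12)^12 = 1.137136: r/12 = 1.137136^(1/12) − 1 = 0.010767, so r = 0.129204 = 12.9204%.

12.9204%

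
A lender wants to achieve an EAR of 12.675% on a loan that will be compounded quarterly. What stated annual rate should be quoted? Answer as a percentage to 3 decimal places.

12.114%

(1 + r/4)^4 − 1 = 0.12675, so 1 + r/4 = 1.12675^(1/4).
r/4 = 0.030284, so r = 0.121135 = 12.114%.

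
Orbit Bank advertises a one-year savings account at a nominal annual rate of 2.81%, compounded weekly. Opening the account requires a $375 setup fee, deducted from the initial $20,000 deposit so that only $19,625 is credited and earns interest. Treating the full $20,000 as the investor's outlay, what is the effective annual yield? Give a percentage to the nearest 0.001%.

0.921%

Value after one year: 19,625 × (1 + 0.0281/52)^52 = 19,625 × 1.028491 = $20,184.13.
Effective yield on the $20,000 outlay: 20,184.13 / 20,000 − 1 = 0.009207 = 0.921%.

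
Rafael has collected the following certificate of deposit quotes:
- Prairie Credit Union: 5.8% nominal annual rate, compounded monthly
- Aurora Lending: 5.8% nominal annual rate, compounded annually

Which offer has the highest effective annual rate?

Prairie Credit Union: (1 + 0.058/12)^12 − 1 = 5.957%
Aurora Lending: compounded annually, EAR = 5.800%
The highest effective annual rate is Prairie Credit Union at 5.957%.

Prairie Credit Union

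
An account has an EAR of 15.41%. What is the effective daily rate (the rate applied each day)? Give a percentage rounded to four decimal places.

0.0393%

The per-day rate i satisfies (1 + i)^365 = 1 + 0.1541.
i = 1.1541^(1/365) − 1 = 0.0003927 = 0.0393%.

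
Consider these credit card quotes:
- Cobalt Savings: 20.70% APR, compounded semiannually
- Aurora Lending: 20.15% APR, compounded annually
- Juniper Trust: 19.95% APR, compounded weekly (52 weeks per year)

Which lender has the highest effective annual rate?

Cobalt Savings: (1 + 0.2070/2)^2 − 1 = 21.771%
Aurora Lending: compounded annually, EAR = 20.150%
Juniper Trust: (1 + 0.1995/52)^52 − 1 = 22.033%
The highest effective annual rate is Juniper Trust at 22.033%.

Juniper Trust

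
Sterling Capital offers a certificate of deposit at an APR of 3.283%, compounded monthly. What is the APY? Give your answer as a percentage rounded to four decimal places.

3.3329%

EAR = (1 + 0.03283/12)^12 − 1.
= 1.033329 − 1 = 3.3329%.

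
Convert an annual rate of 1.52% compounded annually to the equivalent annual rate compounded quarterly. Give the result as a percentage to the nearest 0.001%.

Compounded annually, EAR = nominal = 0.015200.
Solve (1 + r/4)^4 = 1.015200: r/4 = 1.015200^(1/4) − 1 = 0.003779, so r = 0.015114 = 1.511%.

1.511%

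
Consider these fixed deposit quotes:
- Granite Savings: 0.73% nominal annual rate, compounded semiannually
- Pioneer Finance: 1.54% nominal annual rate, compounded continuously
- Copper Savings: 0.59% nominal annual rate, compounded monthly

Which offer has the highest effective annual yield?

Pioneer Finance

Granite Savings: (1 + 0.0073/2)^2 − 1 = 0.731%
Pioneer Finance: e^0.0154 − 1 = 1.552%
Copper Savings: (1 + 0.0059/12)^12 − 1 = 0.592%
The highest effective annual rate is Pioneer Finance at 1.552%.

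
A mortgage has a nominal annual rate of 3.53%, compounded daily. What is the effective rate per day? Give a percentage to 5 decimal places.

With a nominal annual rate compounded daily, the periodic rate is the nominal rate divided by 365.
i = 0.0353 / 365 = 0.0000967 = 0.00967%.

0.00967%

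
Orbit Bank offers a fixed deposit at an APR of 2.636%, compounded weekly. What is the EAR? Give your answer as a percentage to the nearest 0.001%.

EAR = (1 + 0.02636/52)^52 − 1.
= (1 + 0.000507)^52 − 1 = 1.026704 − 1 = 2.670%.

2.670%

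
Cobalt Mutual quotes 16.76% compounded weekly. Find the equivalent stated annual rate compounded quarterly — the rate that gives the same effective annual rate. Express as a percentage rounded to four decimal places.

17.0880%

EAR = (1 + 0.1676/52)^52 − 1 = 0.182145.
Solve (1 + r/4)^4 = 1.182145: r/4 = 1.182145^(1/4) − 1 = 0.042720, so r = 0.170880 = 17.0880%.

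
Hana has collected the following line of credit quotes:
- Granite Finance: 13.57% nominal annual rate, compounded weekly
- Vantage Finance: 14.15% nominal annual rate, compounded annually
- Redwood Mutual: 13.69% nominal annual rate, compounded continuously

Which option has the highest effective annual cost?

Redwood Mutual

Granite Finance: (1 + 0.1357/52)^52 − 1 = 14.514%
Vantage Finance: compounded annually, EAR = 14.150%
Redwood Mutual: e^0.1369 − 1 = 14.671%
The highest effective annual rate is Redwood Mutual at 14.671%.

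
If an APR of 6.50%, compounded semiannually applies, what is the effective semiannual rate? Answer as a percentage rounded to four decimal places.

3.2500%

With a nominal annual rate compounded semiannually, the periodic rate is the nominal rate divided by 2.
i = 0.0650 / 2 = 0.0325000 = 3.2500%.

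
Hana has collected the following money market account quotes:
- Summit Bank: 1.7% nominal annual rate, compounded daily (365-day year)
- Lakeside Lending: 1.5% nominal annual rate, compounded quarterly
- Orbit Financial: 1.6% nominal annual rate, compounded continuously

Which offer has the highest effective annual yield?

Summit Bank

Summit Bank: (1 + 0.017/365)^365 − 1 = 1.714%
Lakeside Lending: (1 + 0.015/4)^4 − 1 = 1.508%
Orbit Financial: e^0.016 − 1 = 1.613%
The highest effective annual rate is Summit Bank at 1.714%.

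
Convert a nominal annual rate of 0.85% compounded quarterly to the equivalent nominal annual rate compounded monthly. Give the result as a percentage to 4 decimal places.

0.8494%

EAR = (1 + 0.0085/4)^4 − 1 = 0.008527.
Solve (1 + r/12)^12 = 1.008527: r/12 = 1.008527^(1/12) − 1 = 0.000708, so r = 0.008494 = 0.8494%.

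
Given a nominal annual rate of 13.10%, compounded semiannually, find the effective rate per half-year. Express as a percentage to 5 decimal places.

With a nominal annual rate compounded semiannually, the periodic rate is the nominal rate divided by 2.
i = 0.1310 / 2 = 0.0655000 = 6.55000%.

6.55000%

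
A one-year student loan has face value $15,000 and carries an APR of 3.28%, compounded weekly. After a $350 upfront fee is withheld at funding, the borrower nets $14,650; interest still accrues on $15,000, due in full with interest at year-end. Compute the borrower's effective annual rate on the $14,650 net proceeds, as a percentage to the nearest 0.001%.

Amount owed after one year: 15,000 × (1 + 0.0328/52)^52 = 15,000 × 1.033333 = $15,500.00.
Effective rate on net proceeds: 15,500.00 / 14,650 − 1 = 0.058020 = 5.802%.

5.802%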